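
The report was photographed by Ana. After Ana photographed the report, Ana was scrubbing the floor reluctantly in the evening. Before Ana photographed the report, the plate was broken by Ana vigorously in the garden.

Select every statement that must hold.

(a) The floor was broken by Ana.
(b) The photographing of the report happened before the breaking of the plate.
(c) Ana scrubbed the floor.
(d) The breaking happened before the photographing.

(c), (d)

(a) Not entailed — Ana broke the plate, not the floor; the floor belongs to the scrubbing event.
(b) Not entailed — the narrative places the breaking before the photographing, not after.
(c) Entailed — 'scrub' is an activity; 'was scrubbing' entails that some scrubbing happened, so 'scrubbed' holds.
(d) Entailed — the narrative places the breaking before the photographing.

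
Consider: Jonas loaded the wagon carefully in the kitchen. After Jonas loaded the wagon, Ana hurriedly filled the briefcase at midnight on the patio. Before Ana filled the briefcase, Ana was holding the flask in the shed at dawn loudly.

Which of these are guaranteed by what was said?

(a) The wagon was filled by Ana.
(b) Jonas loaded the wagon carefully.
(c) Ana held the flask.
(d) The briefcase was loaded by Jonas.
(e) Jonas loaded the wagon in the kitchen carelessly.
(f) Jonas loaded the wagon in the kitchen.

(b), (c), (f)

(a) Not entailed — Ana filled the briefcase, not the wagon; the wagon belongs to the loading event.
(b) Entailed — the original entails any weakening of itself; this just drops 'in the kitchen'.
(c) Entailed — 'hold' is an activity; 'was holding' entails that some holding happened, so 'held' holds.
(d) Not entailed — Jonas loaded the wagon, not the briefcase; the briefcase belongs to the filling event.
(e) Not entailed — 'carelessly' adds a manner not in (and inconsistent with) the original.
(f) Entailed — dropping 'carefully' leaves a sub-description the original still satisfies.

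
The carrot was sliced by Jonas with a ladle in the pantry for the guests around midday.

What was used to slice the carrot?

a ladle

'with a ladle' marks the instrument of the slicing event.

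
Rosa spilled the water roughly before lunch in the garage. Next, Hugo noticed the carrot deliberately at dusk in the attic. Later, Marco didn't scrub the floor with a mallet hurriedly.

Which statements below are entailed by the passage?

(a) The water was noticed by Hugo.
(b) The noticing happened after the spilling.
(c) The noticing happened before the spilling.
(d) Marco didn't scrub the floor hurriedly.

(b)

(a) Not entailed — Hugo noticed the carrot, not the water; the water belongs to the spilling event.
(b) Entailed — the narrative places the spilling before the noticing.
(c) Not entailed — the narrative places the spilling before the noticing, not after.
(d) Not entailed — dropping 'with a mallet' under negation is not valid — the original leaves open that Marco scrubbed the floor some other way.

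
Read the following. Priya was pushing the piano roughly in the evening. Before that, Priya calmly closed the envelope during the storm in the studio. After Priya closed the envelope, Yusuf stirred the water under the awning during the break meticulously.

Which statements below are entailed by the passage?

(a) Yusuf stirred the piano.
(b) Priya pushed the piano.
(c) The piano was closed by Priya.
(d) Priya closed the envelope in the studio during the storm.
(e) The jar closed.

(b), (d)

(a) Not entailed — Yusuf stirred the water, not the piano; the piano belongs to the pushing event.
(b) Entailed — 'push' is an activity; 'was pushing' entails that some pushing happened, so 'pushed' holds.
(c) Not entailed — Priya closed the envelope, not the piano; the piano belongs to the pushing event.
(d) Entailed — dropping 'calmly' leaves a sub-description the original still satisfies.
(e) Not entailed — the envelope is what closed, not the jar.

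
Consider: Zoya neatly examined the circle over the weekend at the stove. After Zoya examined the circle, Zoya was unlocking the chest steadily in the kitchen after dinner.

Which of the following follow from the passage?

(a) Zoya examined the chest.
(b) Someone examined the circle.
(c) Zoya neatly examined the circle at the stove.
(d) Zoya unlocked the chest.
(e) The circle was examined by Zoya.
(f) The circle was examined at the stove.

(b), (c), (e), (f)

(a) Not entailed — Zoya examined the circle, not the chest; the chest belongs to the unlocking event.
(b) Entailed — every conjunct here is already in the original examining event.
(c) Entailed — every conjunct here is already in the original examining event.
(d) Not entailed — 'was unlocking' is progressive on an accomplishment; it does not entail the completed 'unlocked'.
(e) Entailed — this follows by dropping conjuncts from the examining event's description.
(f) Entailed — dropping 'over the weekend', 'neatly' and generalizing the agent leaves a sub-description the original still satisfies.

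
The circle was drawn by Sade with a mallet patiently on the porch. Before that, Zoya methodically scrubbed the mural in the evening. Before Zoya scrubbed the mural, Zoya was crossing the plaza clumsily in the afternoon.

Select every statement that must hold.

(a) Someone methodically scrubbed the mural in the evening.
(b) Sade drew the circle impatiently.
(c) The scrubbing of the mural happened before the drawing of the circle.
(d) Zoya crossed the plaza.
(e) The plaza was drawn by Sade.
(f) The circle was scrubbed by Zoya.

(a) Entailed — the original entails any weakening of itself; this just generalizes the agent.
(b) Not entailed — 'impatiently' adds a manner not in (and inconsistent with) the original.
(c) Entailed — the narrative places the scrubbing before the drawing.
(d) Not entailed — 'was crossing' is progressive on an accomplishment; it does not entail the completed 'crossed'.
(e) Not entailed — Sade drew the circle, not the plaza; the plaza belongs to the crossing event.
(f) Not entailed — Zoya scrubbed the mural, not the circle; the circle belongs to the drawing event.

(a), (c)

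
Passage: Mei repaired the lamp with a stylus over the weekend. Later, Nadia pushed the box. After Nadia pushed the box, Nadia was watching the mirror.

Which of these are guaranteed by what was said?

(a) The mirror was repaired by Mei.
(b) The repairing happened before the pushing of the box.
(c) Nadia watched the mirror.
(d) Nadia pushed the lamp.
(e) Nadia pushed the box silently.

(a) Not entailed — Mei repaired the lamp, not the mirror; the mirror belongs to the watching event.
(b) Entailed — the narrative places the repairing before the pushing.
(c) Entailed — 'watch' is an activity; 'was watching' entails that some watching happened, so 'watched' holds.
(d) Not entailed — Nadia pushed the box, not the lamp; the lamp belongs to the repairing event.
(e) Not entailed — 'silently' adds information not in the original event.

(b), (c)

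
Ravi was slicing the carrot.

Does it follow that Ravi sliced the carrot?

'was slicing' is progressive; for an accomplishment like 'slice the carrot', it doesn't entail completion.

no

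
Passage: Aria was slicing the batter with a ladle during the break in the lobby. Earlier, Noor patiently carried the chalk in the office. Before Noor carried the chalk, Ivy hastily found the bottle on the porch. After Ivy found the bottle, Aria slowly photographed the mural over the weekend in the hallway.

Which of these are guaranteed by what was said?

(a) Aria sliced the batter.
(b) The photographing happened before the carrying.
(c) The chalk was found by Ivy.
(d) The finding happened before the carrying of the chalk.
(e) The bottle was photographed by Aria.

(d)

(a) Not entailed — 'was slicing' is progressive on an accomplishment; it does not entail the completed 'sliced'.
(b) Not entailed — the narrative doesn't order the photographing relative to the carrying.
(c) Not entailed — Ivy found the bottle, not the chalk; the chalk belongs to the carrying event.
(d) Entailed — the narrative places the finding before the carrying.
(e) Not entailed — Aria photographed the mural, not the bottle; the bottle belongs to the finding event.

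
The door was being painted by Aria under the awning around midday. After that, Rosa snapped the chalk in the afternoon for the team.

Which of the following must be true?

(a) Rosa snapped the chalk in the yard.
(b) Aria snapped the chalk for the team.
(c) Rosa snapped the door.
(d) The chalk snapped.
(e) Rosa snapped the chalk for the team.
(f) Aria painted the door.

(d), (e)

(a) Not entailed — 'in the yard' adds information not in the original event.
(b) Not entailed — the passage has Rosa snapping the chalk, not Aria.
(c) Not entailed — Rosa snapped the chalk, not the door; the door belongs to the painting event.
(d) Entailed — 'Rosa snapped the chalk' is causative; it entails the inchoative 'the chalk snapped'.
(e) Entailed — dropping 'in the afternoon' leaves a sub-description the original still satisfies.
(f) Not entailed — 'was painting' is progressive on an accomplishment; it does not entail the completed 'painted'.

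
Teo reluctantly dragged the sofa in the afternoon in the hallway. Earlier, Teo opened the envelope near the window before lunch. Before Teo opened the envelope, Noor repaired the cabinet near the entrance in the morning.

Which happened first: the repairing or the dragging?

The connectives place the repairing before the dragging.

the repairing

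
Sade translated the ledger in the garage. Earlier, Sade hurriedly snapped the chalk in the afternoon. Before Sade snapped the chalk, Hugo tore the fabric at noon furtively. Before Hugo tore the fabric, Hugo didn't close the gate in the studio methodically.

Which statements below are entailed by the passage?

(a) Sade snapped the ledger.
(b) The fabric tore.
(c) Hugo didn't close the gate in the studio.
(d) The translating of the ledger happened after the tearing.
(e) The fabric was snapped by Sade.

(a) Not entailed — Sade snapped the chalk, not the ledger; the ledger belongs to the translating event.
(b) Entailed — 'Hugo tore the fabric' is causative; it entails the inchoative 'the fabric tore'.
(c) Not entailed — dropping 'methodically' under negation is not valid — the original leaves open that Hugo closed the gate some other way.
(d) Entailed — the narrative places the tearing before the translating.
(e) Not entailed — Sade snapped the chalk, not the fabric; the fabric belongs to the tearing event.

(b), (d)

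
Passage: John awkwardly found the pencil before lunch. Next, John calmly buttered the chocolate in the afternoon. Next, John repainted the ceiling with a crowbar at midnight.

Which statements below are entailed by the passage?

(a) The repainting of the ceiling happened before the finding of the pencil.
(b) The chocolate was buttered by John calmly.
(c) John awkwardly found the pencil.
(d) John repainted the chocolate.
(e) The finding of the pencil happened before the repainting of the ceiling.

(b), (c), (e)

(a) Not entailed — the narrative places the finding before the repainting, not after.
(b) Entailed — dropping 'in the afternoon' leaves a sub-description the original still satisfies.
(c) Entailed — dropping 'before lunch' leaves a sub-description the original still satisfies.
(d) Not entailed — John repainted the ceiling, not the chocolate; the chocolate belongs to the buttering event.
(e) Entailed — the narrative places the finding before the repainting.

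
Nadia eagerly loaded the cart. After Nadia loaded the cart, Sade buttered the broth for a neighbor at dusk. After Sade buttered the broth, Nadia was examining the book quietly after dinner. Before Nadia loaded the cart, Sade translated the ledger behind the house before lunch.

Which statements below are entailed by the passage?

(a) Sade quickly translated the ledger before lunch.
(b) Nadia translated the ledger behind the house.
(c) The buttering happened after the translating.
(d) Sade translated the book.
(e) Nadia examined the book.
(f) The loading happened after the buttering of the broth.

(a) Not entailed — 'quickly' adds information not in the original event.
(b) Not entailed — the passage has Sade translating the ledger, not Nadia.
(c) Entailed — the narrative places the translating before the buttering.
(d) Not entailed — Sade translated the ledger, not the book; the book belongs to the examining event.
(e) Entailed — 'examine' is an activity; 'was examining' entails that some examining happened, so 'examined' holds.
(f) Not entailed — the narrative places the loading before the buttering, not after.

(c), (e)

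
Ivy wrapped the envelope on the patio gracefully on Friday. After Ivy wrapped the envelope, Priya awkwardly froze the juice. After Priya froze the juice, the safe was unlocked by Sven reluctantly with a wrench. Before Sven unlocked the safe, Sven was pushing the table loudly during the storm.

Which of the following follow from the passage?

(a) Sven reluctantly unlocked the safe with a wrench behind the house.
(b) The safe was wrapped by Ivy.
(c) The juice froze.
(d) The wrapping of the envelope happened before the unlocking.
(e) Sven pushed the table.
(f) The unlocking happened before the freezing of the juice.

(a) Not entailed — 'behind the house' adds information not in the original event.
(b) Not entailed — Ivy wrapped the envelope, not the safe; the safe belongs to the unlocking event.
(c) Entailed — 'Priya froze the juice' is causative; it entails the inchoative 'the juice froze'.
(d) Entailed — the narrative places the wrapping before the unlocking.
(e) Entailed — 'push' is an activity; 'was pushing' entails that some pushing happened, so 'pushed' holds.
(f) Not entailed — the narrative places the freezing before the unlocking, not after.

(c), (d), (e)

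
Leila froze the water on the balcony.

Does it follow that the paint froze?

Nothing is said about any paint; only the water is affected.

no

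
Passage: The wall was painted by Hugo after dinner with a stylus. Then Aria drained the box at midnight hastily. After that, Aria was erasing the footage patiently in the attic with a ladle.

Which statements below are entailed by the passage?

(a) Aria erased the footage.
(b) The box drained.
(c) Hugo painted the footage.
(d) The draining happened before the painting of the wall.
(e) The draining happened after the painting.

(a) Not entailed — 'was erasing' is progressive on an accomplishment; it does not entail the completed 'erased'.
(b) Entailed — 'Aria drained the box' is causative; it entails the inchoative 'the box drained'.
(c) Not entailed — Hugo painted the wall, not the footage; the footage belongs to the erasing event.
(d) Not entailed — the narrative places the painting before the draining, not after.
(e) Entailed — the narrative places the painting before the draining.

(b), (e)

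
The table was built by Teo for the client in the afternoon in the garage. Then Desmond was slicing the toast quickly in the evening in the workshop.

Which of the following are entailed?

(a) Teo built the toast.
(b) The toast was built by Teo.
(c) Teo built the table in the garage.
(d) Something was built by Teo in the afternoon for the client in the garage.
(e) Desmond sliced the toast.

(c), (d)

(a) Not entailed — Teo built the table, not the toast; the toast belongs to the slicing event.
(b) Not entailed — Teo built the table, not the toast; the toast belongs to the slicing event.
(c) Entailed — every conjunct here is already in the original building event.
(d) Entailed — the original entails any weakening of itself; this just generalizes the patient.
(e) Not entailed — 'was slicing' is progressive on an accomplishment; it does not entail the completed 'sliced'.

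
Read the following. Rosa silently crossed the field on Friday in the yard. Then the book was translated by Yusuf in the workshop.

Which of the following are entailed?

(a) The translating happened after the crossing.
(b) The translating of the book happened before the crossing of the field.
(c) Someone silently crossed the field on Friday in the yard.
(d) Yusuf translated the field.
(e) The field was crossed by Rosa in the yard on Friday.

(a) Entailed — the narrative places the crossing before the translating.
(b) Not entailed — the narrative places the crossing before the translating, not after.
(c) Entailed — generalizing the agent leaves a sub-description the original still satisfies.
(d) Not entailed — Yusuf translated the book, not the field; the field belongs to the crossing event.
(e) Entailed — this follows by dropping conjuncts from the crossing event's description.

(a), (c), (e)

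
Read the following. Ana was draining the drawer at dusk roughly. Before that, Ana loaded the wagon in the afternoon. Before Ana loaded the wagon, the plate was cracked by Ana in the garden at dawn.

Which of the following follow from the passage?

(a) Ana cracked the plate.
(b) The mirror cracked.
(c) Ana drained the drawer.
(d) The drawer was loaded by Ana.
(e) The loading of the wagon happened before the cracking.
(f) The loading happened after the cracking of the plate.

(a), (f)

(a) Entailed — every conjunct here is already in the original cracking event.
(b) Not entailed — the plate is what cracked, not the mirror.
(c) Not entailed — 'was draining' is progressive on an accomplishment; it does not entail the completed 'drained'.
(d) Not entailed — Ana loaded the wagon, not the drawer; the drawer belongs to the draining event.
(e) Not entailed — the narrative places the cracking before the loading, not after.
(f) Entailed — the narrative places the cracking before the loading.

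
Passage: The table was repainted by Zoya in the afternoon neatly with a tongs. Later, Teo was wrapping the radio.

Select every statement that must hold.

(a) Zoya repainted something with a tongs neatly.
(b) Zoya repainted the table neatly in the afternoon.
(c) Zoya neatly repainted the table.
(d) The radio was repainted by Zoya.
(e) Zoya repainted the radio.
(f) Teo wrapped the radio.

(a), (b), (c)

(a) Entailed — every conjunct here is already in the original repainting event.
(b) Entailed — every conjunct here is already in the original repainting event.
(c) Entailed — the original entails any weakening of itself; this just drops 'in the afternoon', 'with a tongs'.
(d) Not entailed — Zoya repainted the table, not the radio; the radio belongs to the wrapping event.
(e) Not entailed — Zoya repainted the table, not the radio; the radio belongs to the wrapping event.
(f) Not entailed — 'was wrapping' is progressive on an accomplishment; it does not entail the completed 'wrapped'.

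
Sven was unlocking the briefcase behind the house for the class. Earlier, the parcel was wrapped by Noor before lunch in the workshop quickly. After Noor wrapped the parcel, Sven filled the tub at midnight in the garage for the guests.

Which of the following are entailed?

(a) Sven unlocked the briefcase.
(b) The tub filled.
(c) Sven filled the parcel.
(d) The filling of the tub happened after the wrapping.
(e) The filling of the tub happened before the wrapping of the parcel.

(b), (d)

(a) Not entailed — 'was unlocking' is progressive on an accomplishment; it does not entail the completed 'unlocked'.
(b) Entailed — 'Sven filled the tub' is causative; it entails the inchoative 'the tub filled'.
(c) Not entailed — Sven filled the tub, not the parcel; the parcel belongs to the wrapping event.
(d) Entailed — the narrative places the wrapping before the filling.
(e) Not entailed — the narrative places the wrapping before the filling, not after.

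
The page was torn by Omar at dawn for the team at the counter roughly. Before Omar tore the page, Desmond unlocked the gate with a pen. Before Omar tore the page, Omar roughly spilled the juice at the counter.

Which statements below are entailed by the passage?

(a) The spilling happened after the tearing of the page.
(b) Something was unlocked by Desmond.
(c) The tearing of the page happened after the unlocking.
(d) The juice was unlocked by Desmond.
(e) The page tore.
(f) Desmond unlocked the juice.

(b), (c), (e)

(a) Not entailed — the narrative places the spilling before the tearing, not after.
(b) Entailed — dropping 'with a pen' and generalizing the patient leaves a sub-description the original still satisfies.
(c) Entailed — the narrative places the unlocking before the tearing.
(d) Not entailed — Desmond unlocked the gate, not the juice; the juice belongs to the spilling event.
(e) Entailed — 'Omar tore the page' is causative; it entails the inchoative 'the page tore'.
(f) Not entailed — Desmond unlocked the gate, not the juice; the juice belongs to the spilling event.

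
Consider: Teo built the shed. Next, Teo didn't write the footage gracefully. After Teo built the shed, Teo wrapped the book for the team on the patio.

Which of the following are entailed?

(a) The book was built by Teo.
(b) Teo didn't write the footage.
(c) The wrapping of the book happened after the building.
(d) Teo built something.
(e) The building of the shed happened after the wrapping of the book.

(a) Not entailed — Teo built the shed, not the book; the book belongs to the wrapping event.
(b) Not entailed — dropping 'gracefully' under negation is not valid — the original leaves open that Teo wrote the footage some other way.
(c) Entailed — the narrative places the building before the wrapping.
(d) Entailed — generalizing the patient leaves a sub-description the original still satisfies.
(e) Not entailed — the narrative places the building before the wrapping, not after.

(c), (d)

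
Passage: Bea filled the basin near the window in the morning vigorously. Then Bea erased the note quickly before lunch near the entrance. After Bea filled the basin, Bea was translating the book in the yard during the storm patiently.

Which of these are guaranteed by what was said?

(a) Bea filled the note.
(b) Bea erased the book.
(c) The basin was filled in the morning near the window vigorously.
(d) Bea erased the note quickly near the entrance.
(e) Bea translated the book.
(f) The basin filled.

(c), (d), (f)

(a) Not entailed — Bea filled the basin, not the note; the note belongs to the erasing event.
(b) Not entailed — Bea erased the note, not the book; the book belongs to the translating event.
(c) Entailed — the original entails any weakening of itself; this just generalizes the agent.
(d) Entailed — dropping 'before lunch' leaves a sub-description the original still satisfies.
(e) Not entailed — 'was translating' is progressive on an accomplishment; it does not entail the completed 'translated'.
(f) Entailed — 'Bea filled the basin' is causative; it entails the inchoative 'the basin filled'.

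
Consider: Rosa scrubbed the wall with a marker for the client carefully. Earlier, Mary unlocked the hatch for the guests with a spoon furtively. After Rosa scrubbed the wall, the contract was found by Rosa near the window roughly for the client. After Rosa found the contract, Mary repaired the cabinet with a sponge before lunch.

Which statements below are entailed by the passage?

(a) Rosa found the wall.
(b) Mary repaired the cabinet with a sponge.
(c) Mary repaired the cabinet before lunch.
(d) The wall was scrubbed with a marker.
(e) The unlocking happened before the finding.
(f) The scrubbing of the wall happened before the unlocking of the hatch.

(a) Not entailed — Rosa found the contract, not the wall; the wall belongs to the scrubbing event.
(b) Entailed — the original entails any weakening of itself; this just drops 'before lunch'.
(c) Entailed — this follows by dropping conjuncts from the repairing event's description.
(d) Entailed — the original entails any weakening of itself; this just drops 'for the client', 'carefully' and generalizes the agent.
(e) Entailed — the narrative places the unlocking before the finding.
(f) Not entailed — the narrative places the unlocking before the scrubbing, not after.

(b), (c), (d), (e)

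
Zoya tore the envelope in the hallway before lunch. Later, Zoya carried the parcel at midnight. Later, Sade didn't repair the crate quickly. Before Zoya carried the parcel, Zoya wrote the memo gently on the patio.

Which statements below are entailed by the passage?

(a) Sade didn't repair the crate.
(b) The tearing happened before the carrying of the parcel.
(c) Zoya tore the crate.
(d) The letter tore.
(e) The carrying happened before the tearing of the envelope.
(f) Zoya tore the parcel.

(b)

(a) Not entailed — dropping 'quickly' under negation is not valid — the original leaves open that Sade repaired the crate some other way.
(b) Entailed — the narrative places the tearing before the carrying.
(c) Not entailed — Zoya tore the envelope, not the crate; the crate belongs to the repairing event.
(d) Not entailed — the envelope is what tore, not the letter.
(e) Not entailed — the narrative places the tearing before the carrying, not after.
(f) Not entailed — Zoya tore the envelope, not the parcel; the parcel belongs to the carrying event.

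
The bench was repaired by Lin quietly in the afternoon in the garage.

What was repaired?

the bench

'the bench' marks the patient of the repairing event.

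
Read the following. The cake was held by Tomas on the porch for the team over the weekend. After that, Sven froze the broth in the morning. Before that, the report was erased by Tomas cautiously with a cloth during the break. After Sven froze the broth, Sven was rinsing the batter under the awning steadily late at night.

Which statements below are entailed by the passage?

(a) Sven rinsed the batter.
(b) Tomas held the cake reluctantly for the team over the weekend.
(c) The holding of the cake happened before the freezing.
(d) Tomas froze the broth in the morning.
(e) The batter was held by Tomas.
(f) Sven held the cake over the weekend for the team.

(a), (c)

(a) Entailed — 'rinse' is an activity; 'was rinsing' entails that some rinsing happened, so 'rinsed' holds.
(b) Not entailed — 'reluctantly' adds information not in the original event.
(c) Entailed — the narrative places the holding before the freezing.
(d) Not entailed — the passage has Sven freezing the broth, not Tomas.
(e) Not entailed — Tomas held the cake, not the batter; the batter belongs to the rinsing event.
(f) Not entailed — the passage has Tomas holding the cake, not Sven.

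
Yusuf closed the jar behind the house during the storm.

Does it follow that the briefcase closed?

no

Nothing is said about any briefcase; only the jar is affected.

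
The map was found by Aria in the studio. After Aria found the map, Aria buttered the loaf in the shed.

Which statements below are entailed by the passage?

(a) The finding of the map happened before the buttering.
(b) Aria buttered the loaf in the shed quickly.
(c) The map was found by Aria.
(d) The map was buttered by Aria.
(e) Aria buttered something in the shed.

(a) Entailed — the narrative places the finding before the buttering.
(b) Not entailed — 'quickly' adds information not in the original event.
(c) Entailed — this follows by dropping conjuncts from the finding event's description.
(d) Not entailed — Aria buttered the loaf, not the map; the map belongs to the finding event.
(e) Entailed — generalizing the patient leaves a sub-description the original still satisfies.

(a), (c), (e)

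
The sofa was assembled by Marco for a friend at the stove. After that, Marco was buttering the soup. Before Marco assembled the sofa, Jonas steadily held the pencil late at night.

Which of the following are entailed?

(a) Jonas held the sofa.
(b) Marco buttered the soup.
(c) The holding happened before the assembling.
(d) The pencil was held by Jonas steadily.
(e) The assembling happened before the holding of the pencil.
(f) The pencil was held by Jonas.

(c), (d), (f)

(a) Not entailed — Jonas held the pencil, not the sofa; the sofa belongs to the assembling event.
(b) Not entailed — 'was buttering' is progressive on an accomplishment; it does not entail the completed 'buttered'.
(c) Entailed — the narrative places the holding before the assembling.
(d) Entailed — every conjunct here is already in the original holding event.
(e) Not entailed — the narrative places the holding before the assembling, not after.
(f) Entailed — this follows by dropping conjuncts from the holding event's description.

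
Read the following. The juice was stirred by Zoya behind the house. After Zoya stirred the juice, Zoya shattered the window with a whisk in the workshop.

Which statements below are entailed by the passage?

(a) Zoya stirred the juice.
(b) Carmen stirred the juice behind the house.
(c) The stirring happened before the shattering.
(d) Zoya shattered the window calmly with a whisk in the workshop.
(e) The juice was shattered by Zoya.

(a), (c)

(a) Entailed — dropping 'behind the house' leaves a sub-description the original still satisfies.
(b) Not entailed — the passage has Zoya stirring the juice, not Carmen.
(c) Entailed — the narrative places the stirring before the shattering.
(d) Not entailed — 'calmly' adds information not in the original event.
(e) Not entailed — Zoya shattered the window, not the juice; the juice belongs to the stirring event.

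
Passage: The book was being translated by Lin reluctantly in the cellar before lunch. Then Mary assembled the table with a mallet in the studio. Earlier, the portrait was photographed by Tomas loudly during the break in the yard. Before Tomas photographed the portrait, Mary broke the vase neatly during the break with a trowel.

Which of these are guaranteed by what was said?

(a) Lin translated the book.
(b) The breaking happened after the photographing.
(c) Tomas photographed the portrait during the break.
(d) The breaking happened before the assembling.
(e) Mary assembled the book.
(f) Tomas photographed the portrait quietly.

(a) Not entailed — 'was translating' is progressive on an accomplishment; it does not entail the completed 'translated'.
(b) Not entailed — the narrative places the breaking before the photographing, not after.
(c) Entailed — every conjunct here is already in the original photographing event.
(d) Entailed — the narrative places the breaking before the assembling.
(e) Not entailed — Mary assembled the table, not the book; the book belongs to the translating event.
(f) Not entailed — 'quietly' adds a manner not in (and inconsistent with) the original.

(c), (d)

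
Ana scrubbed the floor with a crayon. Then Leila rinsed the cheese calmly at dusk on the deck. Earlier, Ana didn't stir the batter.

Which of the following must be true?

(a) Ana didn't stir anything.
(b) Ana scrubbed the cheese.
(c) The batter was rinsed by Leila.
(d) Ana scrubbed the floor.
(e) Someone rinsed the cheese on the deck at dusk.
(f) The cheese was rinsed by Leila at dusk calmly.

(a) Not entailed — the original only denies this specific event; Ana may have stirred something else.
(b) Not entailed — Ana scrubbed the floor, not the cheese; the cheese belongs to the rinsing event.
(c) Not entailed — Leila rinsed the cheese, not the batter; the batter belongs to the stirring event.
(d) Entailed — dropping 'with a crayon' leaves a sub-description the original still satisfies.
(e) Entailed — every conjunct here is already in the original rinsing event.
(f) Entailed — dropping 'on the deck' leaves a sub-description the original still satisfies.

(d), (e), (f)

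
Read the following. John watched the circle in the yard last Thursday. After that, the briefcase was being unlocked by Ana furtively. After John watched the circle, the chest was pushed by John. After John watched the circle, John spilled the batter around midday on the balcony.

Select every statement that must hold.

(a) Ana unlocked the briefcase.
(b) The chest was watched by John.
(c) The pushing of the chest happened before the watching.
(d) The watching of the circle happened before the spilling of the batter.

(a) Not entailed — 'was unlocking' is progressive on an accomplishment; it does not entail the completed 'unlocked'.
(b) Not entailed — John watched the circle, not the chest; the chest belongs to the pushing event.
(c) Not entailed — the narrative places the watching before the pushing, not after.
(d) Entailed — the narrative places the watching before the spilling.

(d)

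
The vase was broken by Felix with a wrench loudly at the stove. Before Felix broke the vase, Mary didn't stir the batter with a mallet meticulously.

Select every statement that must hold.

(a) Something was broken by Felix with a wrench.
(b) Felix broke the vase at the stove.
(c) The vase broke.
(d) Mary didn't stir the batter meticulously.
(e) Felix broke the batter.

(a) Entailed — this follows by dropping conjuncts from the breaking event's description.
(b) Entailed — the original entails any weakening of itself; this just drops 'loudly', 'with a wrench'.
(c) Entailed — 'Felix broke the vase' is causative; it entails the inchoative 'the vase broke'.
(d) Not entailed — dropping 'with a mallet' under negation is not valid — the original leaves open that Mary stirred the batter some other way.
(e) Not entailed — Felix broke the vase, not the batter; the batter belongs to the stirring event.

(a), (b), (c)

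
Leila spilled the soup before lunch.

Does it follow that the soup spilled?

yes

'Leila spilled the soup' is the causative; it entails the inchoative 'the soup spilled'.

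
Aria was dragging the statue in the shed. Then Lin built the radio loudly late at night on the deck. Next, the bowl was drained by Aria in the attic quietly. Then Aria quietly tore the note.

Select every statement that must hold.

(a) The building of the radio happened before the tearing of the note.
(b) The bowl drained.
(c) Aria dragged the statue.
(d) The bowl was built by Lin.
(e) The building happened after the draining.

(a), (b), (c)

(a) Entailed — the narrative places the building before the tearing.
(b) Entailed — 'Aria drained the bowl' is causative; it entails the inchoative 'the bowl drained'.
(c) Entailed — 'drag' is an activity; 'was dragging' entails that some dragging happened, so 'dragged' holds.
(d) Not entailed — Lin built the radio, not the bowl; the bowl belongs to the draining event.
(e) Not entailed — the narrative places the building before the draining, not after.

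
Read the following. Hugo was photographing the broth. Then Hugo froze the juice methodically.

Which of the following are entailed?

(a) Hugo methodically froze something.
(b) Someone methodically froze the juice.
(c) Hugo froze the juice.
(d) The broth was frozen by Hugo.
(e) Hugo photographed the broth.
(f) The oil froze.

(a), (b), (c)

(a) Entailed — generalizing the patient leaves a sub-description the original still satisfies.
(b) Entailed — every conjunct here is already in the original freezing event.
(c) Entailed — this follows by dropping conjuncts from the freezing event's description.
(d) Not entailed — Hugo froze the juice, not the broth; the broth belongs to the photographing event.
(e) Not entailed — 'was photographing' is progressive on an accomplishment; it does not entail the completed 'photographed'.
(f) Not entailed — the juice is what froze, not the oil.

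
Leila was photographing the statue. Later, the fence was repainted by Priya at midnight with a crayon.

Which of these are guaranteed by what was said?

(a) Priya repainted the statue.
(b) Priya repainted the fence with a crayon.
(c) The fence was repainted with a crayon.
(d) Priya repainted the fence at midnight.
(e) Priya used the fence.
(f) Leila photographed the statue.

(a) Not entailed — Priya repainted the fence, not the statue; the statue belongs to the photographing event.
(b) Entailed — dropping 'at midnight' leaves a sub-description the original still satisfies.
(c) Entailed — the original entails any weakening of itself; this just drops 'at midnight' and generalizes the agent.
(d) Entailed — dropping 'with a crayon' leaves a sub-description the original still satisfies.
(e) Not entailed — the fence is the patient, not an instrument — Priya used a crayon.
(f) Not entailed — 'was photographing' is progressive on an accomplishment; it does not entail the completed 'photographed'.

(b), (c), (d)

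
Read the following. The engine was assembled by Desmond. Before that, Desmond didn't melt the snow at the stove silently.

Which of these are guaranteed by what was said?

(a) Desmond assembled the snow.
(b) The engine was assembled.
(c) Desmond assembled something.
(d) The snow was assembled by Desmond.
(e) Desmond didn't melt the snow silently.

(b), (c)

(a) Not entailed — Desmond assembled the engine, not the snow; the snow belongs to the melting event.
(b) Entailed — every conjunct here is already in the original assembling event.
(c) Entailed — the original entails any weakening of itself; this just generalizes the patient.
(d) Not entailed — Desmond assembled the engine, not the snow; the snow belongs to the melting event.
(e) Not entailed — dropping 'at the stove' under negation is not valid — the original leaves open that Desmond melted the snow some other way.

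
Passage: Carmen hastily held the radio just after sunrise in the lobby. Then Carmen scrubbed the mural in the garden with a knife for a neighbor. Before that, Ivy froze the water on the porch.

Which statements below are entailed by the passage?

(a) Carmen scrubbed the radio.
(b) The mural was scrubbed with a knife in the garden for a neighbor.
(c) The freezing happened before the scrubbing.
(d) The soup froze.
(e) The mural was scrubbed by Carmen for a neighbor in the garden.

(b), (c), (e)

(a) Not entailed — Carmen scrubbed the mural, not the radio; the radio belongs to the holding event.
(b) Entailed — this follows by dropping conjuncts from the scrubbing event's description.
(c) Entailed — the narrative places the freezing before the scrubbing.
(d) Not entailed — the water is what froze, not the soup.
(e) Entailed — this follows by dropping conjuncts from the scrubbing event's description.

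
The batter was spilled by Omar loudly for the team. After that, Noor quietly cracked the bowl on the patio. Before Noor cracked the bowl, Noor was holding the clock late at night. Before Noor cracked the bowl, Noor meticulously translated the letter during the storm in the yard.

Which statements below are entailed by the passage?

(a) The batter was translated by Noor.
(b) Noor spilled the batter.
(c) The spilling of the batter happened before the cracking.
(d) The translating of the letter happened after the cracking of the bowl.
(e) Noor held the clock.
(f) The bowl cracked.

(c), (e), (f)

(a) Not entailed — Noor translated the letter, not the batter; the batter belongs to the spilling event.
(b) Not entailed — the passage has Omar spilling the batter, not Noor.
(c) Entailed — the narrative places the spilling before the cracking.
(d) Not entailed — the narrative places the translating before the cracking, not after.
(e) Entailed — 'hold' is an activity; 'was holding' entails that some holding happened, so 'held' holds.
(f) Entailed — 'Noor cracked the bowl' is causative; it entails the inchoative 'the bowl cracked'.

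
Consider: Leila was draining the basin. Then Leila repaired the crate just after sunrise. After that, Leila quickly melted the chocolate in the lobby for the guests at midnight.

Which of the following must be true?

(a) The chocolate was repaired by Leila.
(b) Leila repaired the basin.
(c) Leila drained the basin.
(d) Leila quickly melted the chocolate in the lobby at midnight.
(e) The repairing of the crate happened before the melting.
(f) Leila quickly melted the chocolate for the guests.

(a) Not entailed — Leila repaired the crate, not the chocolate; the chocolate belongs to the melting event.
(b) Not entailed — Leila repaired the crate, not the basin; the basin belongs to the draining event.
(c) Not entailed — 'was draining' is progressive on an accomplishment; it does not entail the completed 'drained'.
(d) Entailed — the original entails any weakening of itself; this just drops 'for the guests'.
(e) Entailed — the narrative places the repairing before the melting.
(f) Entailed — the original entails any weakening of itself; this just drops 'in the lobby', 'at midnight'.

(d), (e), (f)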